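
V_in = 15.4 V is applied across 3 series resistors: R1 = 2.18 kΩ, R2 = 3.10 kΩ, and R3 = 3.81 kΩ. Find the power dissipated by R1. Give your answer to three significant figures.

Series current I = V_in/ΣR = 15.4/9.090 = 1.694 mA.
P = I²R = 2.870 × 2.18 = 6.257 mW.

P ≈ 6.26 mW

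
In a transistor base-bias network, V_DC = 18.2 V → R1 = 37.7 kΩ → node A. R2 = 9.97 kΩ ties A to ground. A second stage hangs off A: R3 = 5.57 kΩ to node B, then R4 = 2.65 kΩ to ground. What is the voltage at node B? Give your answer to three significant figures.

Looking into the second stage from A: R3 + R4 = 8.220 kΩ appears in parallel with R2.
R2 ‖ (R3+R4) = 4.505 kΩ.
First divider: V_A = V_DC · 4.505/(37.7 + 4.505) = 1.943 V.
V_B = V_A × 0.3224 = 0.6263 V.

V_B ≈ 0.626 V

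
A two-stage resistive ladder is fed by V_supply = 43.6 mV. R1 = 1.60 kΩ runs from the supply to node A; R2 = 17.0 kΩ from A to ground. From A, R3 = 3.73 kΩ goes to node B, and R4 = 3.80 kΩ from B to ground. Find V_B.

Looking into the second stage from A: R3 + R4 = 7.530 kΩ appears in parallel with R2.
Effective lower resistance at A: R2 ‖ 7.530 = 5.219 kΩ.
First divider: V_A = V_supply · 5.219/(1.60 + 5.219) = 33.37 mV.
V_B = V_A × 0.5046 = 16.84 mV.

V_B ≈ 16.8 mV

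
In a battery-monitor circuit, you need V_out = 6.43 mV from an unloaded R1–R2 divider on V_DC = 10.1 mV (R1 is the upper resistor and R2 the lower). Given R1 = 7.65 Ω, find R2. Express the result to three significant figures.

Required fraction k = V_out/V_DC = 0.6366.
Rearranging, R2 = R1·k/(1−k) = 7.65 × 1.752 = 13.40 Ω.

R2 ≈ 13.4 Ω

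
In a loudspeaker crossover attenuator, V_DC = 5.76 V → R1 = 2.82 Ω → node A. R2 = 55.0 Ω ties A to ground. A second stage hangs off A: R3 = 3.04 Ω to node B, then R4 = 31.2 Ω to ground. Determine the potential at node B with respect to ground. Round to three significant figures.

Node A sees R2 in parallel with the series input of stage 2, R3 + R4 = 34.24 Ω.
R2 ‖ (R3+R4) = 21.10 Ω.
So V_A = 5.76 × 0.8821 = 5.081 V.
Stage 2 is unloaded, so V_B = V_A · R4/(R3+R4) = 5.081 × 31.2/34.24 = 4.630 V.

V_B ≈ 4.63 V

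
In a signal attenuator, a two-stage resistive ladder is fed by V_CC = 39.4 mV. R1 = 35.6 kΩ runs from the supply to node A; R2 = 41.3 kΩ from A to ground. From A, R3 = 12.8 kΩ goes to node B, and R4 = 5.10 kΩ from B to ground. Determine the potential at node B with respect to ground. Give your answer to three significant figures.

V_B ≈ 2.92 mV

Looking into the second stage from A: R3 + R4 = 17.90 kΩ appears in parallel with R2.
Effective lower resistance at A: R2 ‖ 17.90 = 12.49 kΩ.
V_A = 39.4 × 12.49/(35.6 + 12.49) = 10.23 mV.
Then the unloaded second divider: V_B = V_A × R4/(R3+R4) = 10.23 × 0.2849 = 2.915 mV.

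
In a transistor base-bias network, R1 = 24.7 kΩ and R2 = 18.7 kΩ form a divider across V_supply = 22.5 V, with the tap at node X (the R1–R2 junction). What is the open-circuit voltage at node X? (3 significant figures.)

V_th ≈ 9.69 V

Open-circuit (no load on X): V_th = V_supply · R2/(R1 + R2) = 22.5 × 18.7/(24.70 + 18.7) = 9.695 V.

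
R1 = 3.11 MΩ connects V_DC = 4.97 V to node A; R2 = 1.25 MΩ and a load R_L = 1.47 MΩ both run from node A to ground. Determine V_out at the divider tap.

V_out ≈ 0.887 V

R2 ‖ R_L = (1.25 × 1.47)/(1.25 + 1.47) = 0.6756 MΩ.
Voltage divider with the loaded lower leg: V_out = 4.97 × 0.6756/(3.11 + 0.6756) = 4.97 × 0.1785 = 0.8869 V.
(Unloaded it would be 1.42 V; the load pulls it down.)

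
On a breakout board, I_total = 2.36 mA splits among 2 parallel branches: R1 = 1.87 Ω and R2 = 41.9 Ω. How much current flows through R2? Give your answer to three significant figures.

With just two branches, the current splits inversely with resistance.
So I = 2.36 × 1.87/43.77 = 0.1008 mA.

I ≈ 0.101 mA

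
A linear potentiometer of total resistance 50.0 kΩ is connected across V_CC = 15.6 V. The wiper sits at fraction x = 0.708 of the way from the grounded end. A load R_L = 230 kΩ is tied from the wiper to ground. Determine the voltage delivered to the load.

Lower segment x·R_p = 35.40 kΩ; upper segment (1−x)·R_p = 14.60 kΩ.
R_L loads the lower segment: effective lower R = 30.68 kΩ.
Loaded-divider output: V_out = 15.6 × 0.6775 = 10.57 V.
(Unloaded: V_out = x·V_CC = 11.0 V.)

V_out ≈ 10.6 V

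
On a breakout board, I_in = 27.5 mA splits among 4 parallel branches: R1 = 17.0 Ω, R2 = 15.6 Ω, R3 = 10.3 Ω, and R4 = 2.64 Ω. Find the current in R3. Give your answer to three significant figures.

I ≈ 4.46 mA

Conductances: ΣG = 1/17.0 + 1/15.6 + 1/10.3 + 1/2.64 = 0.5988 (1/Ω).
By the current-divider rule, I = I_in · G_k/ΣG = 27.5 × 0.1621 = 4.459 mA.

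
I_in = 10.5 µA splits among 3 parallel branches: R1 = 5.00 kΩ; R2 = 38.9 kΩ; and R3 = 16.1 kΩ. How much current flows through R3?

I ≈ 2.27 µA

Total conductance ΣG = 1/5.00 + 1/38.9 + 1/16.1 = 0.2878 (units of 1/kΩ).
Current divider: I(R3) = I_in · G_k/ΣG = 10.5 × (0.06211/0.2878) = 10.5 × 0.2158 = 2.266 µA.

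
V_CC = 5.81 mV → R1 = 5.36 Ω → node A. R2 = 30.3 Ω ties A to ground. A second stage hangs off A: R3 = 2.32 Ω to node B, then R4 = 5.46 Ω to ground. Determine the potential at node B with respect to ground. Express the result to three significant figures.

Node A sees R2 in parallel with the series input of stage 2, R3 + R4 = 7.780 Ω.
Effective lower resistance at A: R2 ‖ 7.780 = 6.190 Ω.
V_A = 5.81 × 6.190/(5.36 + 6.190) = 3.114 mV.
Stage 2 is unloaded, so V_B = V_A · R4/(R3+R4) = 3.114 × 5.46/7.780 = 2.185 mV.

V_B ≈ 2.19 mV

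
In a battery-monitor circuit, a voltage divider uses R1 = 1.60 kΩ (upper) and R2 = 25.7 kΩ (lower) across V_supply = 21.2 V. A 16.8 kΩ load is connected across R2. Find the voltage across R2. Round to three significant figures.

V_out ≈ 18.3 V

R2 ‖ R_L = (25.7 × 16.8)/(25.7 + 16.8) = 10.16 kΩ.
Then V_out = V_supply · R2'/(R1 + R2') = 21.2 × 10.16/11.76 = 18.32 V.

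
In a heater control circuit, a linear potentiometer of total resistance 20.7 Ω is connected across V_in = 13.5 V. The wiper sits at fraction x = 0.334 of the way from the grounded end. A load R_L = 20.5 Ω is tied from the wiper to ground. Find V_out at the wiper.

V_out ≈ 3.68 V

Lower segment x·R_p = 6.914 Ω; upper segment (1−x)·R_p = 13.79 Ω.
(x·R_p) ‖ R_L = 5.170 Ω.
Loaded-divider output: V_out = 13.5 × 0.2727 = 3.682 V.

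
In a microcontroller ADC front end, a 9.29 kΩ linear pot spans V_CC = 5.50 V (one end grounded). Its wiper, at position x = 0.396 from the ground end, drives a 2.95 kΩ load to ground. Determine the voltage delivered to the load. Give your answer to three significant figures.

The pot divides into 5.611 kΩ above the wiper and 3.679 kΩ below.
R_L loads the lower segment: effective lower R = 1.637 kΩ.
Then V_out = V_CC · 1.637/(5.611 + 1.637) = 1.242 V.

V_out ≈ 1.24 V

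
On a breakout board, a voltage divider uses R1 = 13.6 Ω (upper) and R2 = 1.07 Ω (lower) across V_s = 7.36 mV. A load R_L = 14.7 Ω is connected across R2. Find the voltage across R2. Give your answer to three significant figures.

V_out ≈ 0.503 mV

The load sits in parallel with R2, giving an effective lower resistance R2' = R2·R_L/(R2+R_L) = 0.9974 Ω.
Voltage divider with the loaded lower leg: V_out = 7.36 × 0.9974/(13.6 + 0.9974) = 7.36 × 0.06833 = 0.5029 mV.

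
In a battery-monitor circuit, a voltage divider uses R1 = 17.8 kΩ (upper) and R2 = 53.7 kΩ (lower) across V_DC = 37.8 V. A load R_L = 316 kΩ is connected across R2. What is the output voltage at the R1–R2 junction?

V_out ≈ 27.2 V

The load sits in parallel with R2, giving an effective lower resistance R2' = R2·R_L/(R2+R_L) = 45.90 kΩ.
Voltage divider with the loaded lower leg: V_out = 37.8 × 45.90/(17.8 + 45.90) = 37.8 × 0.7206 = 27.24 V.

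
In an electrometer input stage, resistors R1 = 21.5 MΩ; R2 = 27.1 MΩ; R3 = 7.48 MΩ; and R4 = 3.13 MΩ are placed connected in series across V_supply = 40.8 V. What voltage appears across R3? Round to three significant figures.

V ≈ 5.15 V

Total series resistance ΣR = 21.5 + 27.1 + 7.48 + 3.13 = 59.21 MΩ.
By the voltage-divider rule, V = 40.8 × 7.480/59.21 = 5.154 V.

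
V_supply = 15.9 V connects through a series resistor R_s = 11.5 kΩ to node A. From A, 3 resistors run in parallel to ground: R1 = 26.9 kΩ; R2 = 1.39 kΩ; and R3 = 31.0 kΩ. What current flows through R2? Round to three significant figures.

I ≈ 1.14 mA

Combine the parallel branches: R_p = (1/26.9 + 1/1.39 + 1/31.0)⁻¹ = 1.268 kΩ.
Node voltage V_A = V_supply · R_p/(R_s + R_p) = 15.9 × 0.09929 = 1.579 V.
I(R2) = V_A / R2 = 1.579/1.39 = 1.136 mA.
(Equivalently: I_total = 1.245 mA, then current-divider fraction G_k/ΣG = 0.9120.)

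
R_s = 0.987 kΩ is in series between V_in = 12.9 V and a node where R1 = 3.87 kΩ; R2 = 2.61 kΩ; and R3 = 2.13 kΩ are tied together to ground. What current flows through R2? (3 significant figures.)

I ≈ 2.36 mA

Combine the parallel branches: R_p = (1/3.87 + 1/2.61 + 1/2.13)⁻¹ = 0.9001 kΩ.
Node voltage V_A = V_in · R_p/(R_s + R_p) = 12.9 × 0.4770 = 6.153 V.
Branch current I = V_A/R2 = 6.153/2.61 = 2.357 mA.
(Equivalently: I_total = 6.836 mA, then current-divider fraction G_k/ΣG = 0.3449.)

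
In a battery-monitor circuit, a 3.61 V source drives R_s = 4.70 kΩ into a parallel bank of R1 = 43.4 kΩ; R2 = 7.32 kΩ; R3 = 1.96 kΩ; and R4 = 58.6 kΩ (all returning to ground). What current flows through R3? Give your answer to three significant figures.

Combine the parallel branches: R_p = (1/43.4 + 1/7.32 + 1/1.96 + 1/58.6)⁻¹ = 1.456 kΩ.
V_A by voltage divider: V_A = 3.61 × 1.456/(4.70 + 1.456) = 0.8537 V.
I(R3) = V_A / R3 = 0.8537/1.96 = 0.4356 mA.

I ≈ 0.436 mA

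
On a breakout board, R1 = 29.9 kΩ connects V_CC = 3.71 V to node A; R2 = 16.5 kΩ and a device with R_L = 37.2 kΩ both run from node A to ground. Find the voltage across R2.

V_out ≈ 1.03 V

First combine the lower leg with the load: R2 ‖ R_L = 11.43 kΩ.
Now apply the divider: V_out = 3.71 × 0.2766 = 1.026 V.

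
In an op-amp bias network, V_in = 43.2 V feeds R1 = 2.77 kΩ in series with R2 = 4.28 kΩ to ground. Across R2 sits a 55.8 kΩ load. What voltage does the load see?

V_out ≈ 25.5 V

The load sits in parallel with R2, giving an effective lower resistance R2' = R2·R_L/(R2+R_L) = 3.975 kΩ.
Now apply the divider: V_out = 43.2 × 0.5893 = 25.46 V.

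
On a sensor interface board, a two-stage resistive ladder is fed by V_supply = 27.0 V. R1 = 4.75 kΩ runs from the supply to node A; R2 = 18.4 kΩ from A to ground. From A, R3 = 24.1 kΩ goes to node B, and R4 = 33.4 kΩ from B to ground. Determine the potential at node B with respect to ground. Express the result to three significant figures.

Node A sees R2 in parallel with the series input of stage 2, R3 + R4 = 57.50 kΩ.
Effective lower resistance at A: R2 ‖ 57.50 = 13.94 kΩ.
V_A = 27.0 × 13.94/(4.75 + 13.94) = 20.14 V.
Stage 2 is unloaded, so V_B = V_A · R4/(R3+R4) = 20.14 × 33.4/57.50 = 11.70 V.

V_B ≈ 11.7 V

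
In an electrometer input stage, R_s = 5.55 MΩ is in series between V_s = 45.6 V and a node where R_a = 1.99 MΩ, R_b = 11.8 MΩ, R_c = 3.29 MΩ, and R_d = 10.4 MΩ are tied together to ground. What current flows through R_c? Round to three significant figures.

Parallel bank: R_p = 1/(1/1.99 + 1/11.8 + 1/3.29 + 1/10.4) = 1.013 MΩ.
Node voltage V_A = V_s · R_p/(R_s + R_p) = 45.6 × 0.1543 = 7.037 V.
Branch current I = V_A/R_c = 7.037/3.29 = 2.139 µA.

I ≈ 2.14 µA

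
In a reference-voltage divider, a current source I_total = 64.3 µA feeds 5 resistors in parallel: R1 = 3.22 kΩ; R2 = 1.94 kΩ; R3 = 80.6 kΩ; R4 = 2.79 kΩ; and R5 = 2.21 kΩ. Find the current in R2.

Total conductance ΣG = 1/3.22 + 1/1.94 + 1/80.6 + 1/2.79 + 1/2.21 = 1.649 (units of 1/kΩ).
R2 takes the fraction G_k/ΣG = 0.5155/1.649 = 0.3125, so I = 64.3 × 0.3125 = 20.10 µA.

I ≈ 20.1 µA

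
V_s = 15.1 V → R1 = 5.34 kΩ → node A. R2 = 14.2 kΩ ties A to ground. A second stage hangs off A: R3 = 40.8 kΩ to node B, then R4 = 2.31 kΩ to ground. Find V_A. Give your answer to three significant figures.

V_A ≈ 10.1 V

The second stage (R3 + R4 = 43.11 kΩ) loads node A in parallel with R2.
Effective lower resistance at A: R2 ‖ 43.11 = 10.68 kΩ.
So V_A = 15.1 × 0.6667 = 10.07 V.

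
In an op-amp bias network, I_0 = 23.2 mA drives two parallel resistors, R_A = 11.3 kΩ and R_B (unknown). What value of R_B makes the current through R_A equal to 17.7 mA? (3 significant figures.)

R_B ≈ 36.4 kΩ

Two-branch current divider: I_A = I_0 · R_B/(R_A + R_B).
With f = 0.7629, R_B = R_A · f/(1−f) = 11.3 × 3.218 = 36.37 kΩ.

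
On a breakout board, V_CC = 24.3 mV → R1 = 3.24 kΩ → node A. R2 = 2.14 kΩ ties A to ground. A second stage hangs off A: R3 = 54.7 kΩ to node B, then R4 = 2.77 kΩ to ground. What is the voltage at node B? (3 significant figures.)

V_B ≈ 0.456 mV

Looking into the second stage from A: R3 + R4 = 57.47 kΩ appears in parallel with R2.
Effective lower resistance at A: R2 ‖ 57.47 = 2.063 kΩ.
First divider: V_A = V_CC · 2.063/(3.24 + 2.063) = 9.454 mV.
Stage 2 is unloaded, so V_B = V_A · R4/(R3+R4) = 9.454 × 2.77/57.47 = 0.4557 mV.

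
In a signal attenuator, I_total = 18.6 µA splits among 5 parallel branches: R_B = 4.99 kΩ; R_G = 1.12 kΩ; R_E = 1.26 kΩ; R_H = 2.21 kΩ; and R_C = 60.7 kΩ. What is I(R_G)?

ΣG = 1/4.99 + 1/1.12 + 1/1.26 + 1/2.21 + 1/60.7 = 2.356.
R_G takes the fraction G_k/ΣG = 0.8929/2.356 = 0.3790, so I = 18.6 × 0.3790 = 7.049 µA.

I ≈ 7.05 µA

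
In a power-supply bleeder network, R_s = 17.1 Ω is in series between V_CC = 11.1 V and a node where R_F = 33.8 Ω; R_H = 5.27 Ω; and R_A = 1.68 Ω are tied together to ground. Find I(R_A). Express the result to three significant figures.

I ≈ 0.443 A

Parallel bank: R_p = 1/(1/33.8 + 1/5.27 + 1/1.68) = 1.228 Ω.
V_A = 11.1 × 1.228/18.33 = 0.7435 V.
I(R_A) = V_A / R_A = 0.7435/1.68 = 0.4426 A.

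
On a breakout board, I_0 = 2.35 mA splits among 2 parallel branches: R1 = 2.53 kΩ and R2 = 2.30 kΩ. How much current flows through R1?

I ≈ 1.12 mA

For two parallel branches, I_k = I_0 · (other R)/(sum of R).
So I = 2.35 × 2.30/4.830 = 1.119 mA.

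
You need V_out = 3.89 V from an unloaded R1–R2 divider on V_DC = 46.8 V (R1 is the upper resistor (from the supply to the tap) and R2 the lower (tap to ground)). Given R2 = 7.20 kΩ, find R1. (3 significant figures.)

Required fraction k = V_out/V_DC = 0.08312.
So R1 = R2 · (V_DC/V_out − 1) = 7.20 × (46.8/3.89 − 1) = 7.20 × 11.03 = 79.42 kΩ.

R1 ≈ 79.4 kΩ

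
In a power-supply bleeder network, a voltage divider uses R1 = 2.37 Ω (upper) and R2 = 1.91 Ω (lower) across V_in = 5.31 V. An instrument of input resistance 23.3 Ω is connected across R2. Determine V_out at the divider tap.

R2 ‖ R_L = (1.91 × 23.3)/(1.91 + 23.3) = 1.765 Ω.
Then V_out = V_in · R2'/(R1 + R2') = 5.31 × 1.765/4.135 = 2.267 V.
(Unloaded it would be 2.37 V; the load pulls it down.)

V_out ≈ 2.27 V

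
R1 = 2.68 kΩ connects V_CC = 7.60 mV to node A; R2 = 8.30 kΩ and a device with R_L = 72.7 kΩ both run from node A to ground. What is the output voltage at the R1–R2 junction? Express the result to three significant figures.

V_out ≈ 5.59 mV

First combine the lower leg with the load: R2 ‖ R_L = 7.450 kΩ.
Voltage divider with the loaded lower leg: V_out = 7.60 × 7.450/(2.68 + 7.450) = 7.60 × 0.7354 = 5.589 mV.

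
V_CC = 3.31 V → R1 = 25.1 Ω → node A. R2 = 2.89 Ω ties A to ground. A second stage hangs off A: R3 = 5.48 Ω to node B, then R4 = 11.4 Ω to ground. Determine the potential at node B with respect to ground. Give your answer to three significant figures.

Looking into the second stage from A: R3 + R4 = 16.88 Ω appears in parallel with R2.
R2 ‖ (R3+R4) = 2.468 Ω.
V_A = 3.31 × 2.468/(25.1 + 2.468) = 0.2963 V.
Then the unloaded second divider: V_B = V_A × R4/(R3+R4) = 0.2963 × 0.6754 = 0.2001 V.

V_B ≈ 0.200 V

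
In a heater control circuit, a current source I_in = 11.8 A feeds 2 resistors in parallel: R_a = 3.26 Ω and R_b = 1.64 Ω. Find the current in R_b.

For two parallel branches, I_k = I_in · (other R)/(sum of R).
So I = 11.8 × 3.26/4.900 = 7.851 A.

I ≈ 7.85 A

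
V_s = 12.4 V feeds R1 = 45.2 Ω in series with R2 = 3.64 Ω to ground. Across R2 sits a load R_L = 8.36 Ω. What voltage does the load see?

The load sits in parallel with R2, giving an effective lower resistance R2' = R2·R_L/(R2+R_L) = 2.536 Ω.
Voltage divider with the loaded lower leg: V_out = 12.4 × 2.536/(45.2 + 2.536) = 12.4 × 0.05312 = 0.6587 V.

V_out ≈ 0.659 V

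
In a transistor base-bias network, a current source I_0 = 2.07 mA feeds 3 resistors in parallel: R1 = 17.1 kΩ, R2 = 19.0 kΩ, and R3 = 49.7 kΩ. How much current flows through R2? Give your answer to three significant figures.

Conductances: ΣG = 1/17.1 + 1/19.0 + 1/49.7 = 0.1312 (1/kΩ).
Current divider: I(R2) = I_0 · G_k/ΣG = 2.07 × (0.05263/0.1312) = 2.07 × 0.4011 = 0.8302 mA.

I ≈ 0.830 mA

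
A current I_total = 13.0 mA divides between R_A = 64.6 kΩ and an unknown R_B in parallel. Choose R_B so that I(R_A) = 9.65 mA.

Two-branch current divider: I_A = I_total · R_B/(R_A + R_B).
9.65/13.0 = R_B/(R_A + R_B) → R_B = R_A · (0.7423)/(1 − 0.7423) = 64.6 × 2.881 = 186.1 kΩ.

R_B ≈ 186 kΩ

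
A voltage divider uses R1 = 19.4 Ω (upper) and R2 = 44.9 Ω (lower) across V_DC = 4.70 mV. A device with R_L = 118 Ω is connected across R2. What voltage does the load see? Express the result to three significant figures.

R2 ‖ R_L = (44.9 × 118)/(44.9 + 118) = 32.52 Ω.
Now apply the divider: V_out = 4.70 × 0.6264 = 2.944 mV.
(Unloaded it would be 3.28 mV; the load pulls it down.)

V_out ≈ 2.94 mV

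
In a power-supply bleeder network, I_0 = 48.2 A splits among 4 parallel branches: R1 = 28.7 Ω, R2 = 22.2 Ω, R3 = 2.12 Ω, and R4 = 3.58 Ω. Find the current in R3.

ΣG = 1/28.7 + 1/22.2 + 1/2.12 + 1/3.58 = 0.8309.
R3 takes the fraction G_k/ΣG = 0.4717/0.8309 = 0.5677, so I = 48.2 × 0.5677 = 27.36 A.

I ≈ 27.4 A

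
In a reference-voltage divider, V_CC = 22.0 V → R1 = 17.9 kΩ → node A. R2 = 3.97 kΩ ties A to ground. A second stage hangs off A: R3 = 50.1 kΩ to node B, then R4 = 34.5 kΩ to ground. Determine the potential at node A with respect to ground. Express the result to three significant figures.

V_A ≈ 3.85 V

Node A sees R2 in parallel with the series input of stage 2, R3 + R4 = 84.60 kΩ.
Effective lower resistance at A: R2 ‖ 84.60 = 3.792 kΩ.
So V_A = 22.0 × 0.1748 = 3.846 V.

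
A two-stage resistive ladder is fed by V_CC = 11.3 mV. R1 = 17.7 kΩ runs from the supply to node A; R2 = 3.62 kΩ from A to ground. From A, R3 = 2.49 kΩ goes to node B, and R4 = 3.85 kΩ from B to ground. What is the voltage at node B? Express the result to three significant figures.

V_B ≈ 0.790 mV

The second stage (R3 + R4 = 6.340 kΩ) loads node A in parallel with R2.
R2 ‖ (R3+R4) = 2.304 kΩ.
So V_A = 11.3 × 0.1152 = 1.302 mV.
V_B = V_A × 0.6073 = 0.7904 mV.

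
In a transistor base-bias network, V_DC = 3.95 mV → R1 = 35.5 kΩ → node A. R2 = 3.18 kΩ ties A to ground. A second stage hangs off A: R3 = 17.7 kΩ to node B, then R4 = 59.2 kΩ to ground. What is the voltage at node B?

V_B ≈ 0.241 mV

Node A sees R2 in parallel with the series input of stage 2, R3 + R4 = 76.90 kΩ.
Effective lower resistance at A: R2 ‖ 76.90 = 3.054 kΩ.
First divider: V_A = V_DC · 3.054/(35.5 + 3.054) = 0.3129 mV.
Then the unloaded second divider: V_B = V_A × R4/(R3+R4) = 0.3129 × 0.7698 = 0.2409 mV.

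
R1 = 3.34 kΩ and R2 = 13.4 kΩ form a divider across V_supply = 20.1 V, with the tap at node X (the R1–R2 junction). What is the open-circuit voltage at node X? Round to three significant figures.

V_th ≈ 16.1 V

V_th is the unloaded tap voltage: V_supply · R2/(R1+R2) = 20.1 × 0.8005 = 16.09 V.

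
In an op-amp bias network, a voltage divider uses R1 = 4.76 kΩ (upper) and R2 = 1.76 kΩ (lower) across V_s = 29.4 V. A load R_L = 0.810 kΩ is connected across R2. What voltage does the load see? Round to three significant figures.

V_out ≈ 3.07 V

The load sits in parallel with R2, giving an effective lower resistance R2' = R2·R_L/(R2+R_L) = 0.5547 kΩ.
Voltage divider with the loaded lower leg: V_out = 29.4 × 0.5547/(4.76 + 0.5547) = 29.4 × 0.1044 = 3.069 V.
(Unloaded it would be 7.94 V; the load pulls it down.)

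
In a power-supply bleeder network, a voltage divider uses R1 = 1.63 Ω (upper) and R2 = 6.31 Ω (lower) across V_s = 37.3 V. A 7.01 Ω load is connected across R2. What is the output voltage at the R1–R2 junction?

The load sits in parallel with R2, giving an effective lower resistance R2' = R2·R_L/(R2+R_L) = 3.321 Ω.
Then V_out = V_s · R2'/(R1 + R2') = 37.3 × 3.321/4.951 = 25.02 V.

V_out ≈ 25.0 V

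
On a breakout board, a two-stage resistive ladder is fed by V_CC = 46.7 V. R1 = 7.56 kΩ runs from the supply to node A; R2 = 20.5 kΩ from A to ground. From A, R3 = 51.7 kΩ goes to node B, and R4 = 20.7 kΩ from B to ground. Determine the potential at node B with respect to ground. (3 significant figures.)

V_B ≈ 9.06 V

Node A sees R2 in parallel with the series input of stage 2, R3 + R4 = 72.40 kΩ.
Effective lower resistance at A: R2 ‖ 72.40 = 15.98 kΩ.
So V_A = 46.7 × 0.6788 = 31.70 V.
Stage 2 is unloaded, so V_B = V_A · R4/(R3+R4) = 31.70 × 20.7/72.40 = 9.063 V.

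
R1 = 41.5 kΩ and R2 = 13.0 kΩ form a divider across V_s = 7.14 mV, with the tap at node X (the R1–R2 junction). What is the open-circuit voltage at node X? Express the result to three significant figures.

V_th ≈ 1.70 mV

With X open, the divider is unloaded: V_th = 7.14 × 13.0/54.50 = 1.703 mV.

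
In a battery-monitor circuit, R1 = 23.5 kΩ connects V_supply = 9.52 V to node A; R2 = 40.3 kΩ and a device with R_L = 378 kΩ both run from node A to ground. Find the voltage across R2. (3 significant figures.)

V_out ≈ 5.79 V

R2 ‖ R_L = (40.3 × 378)/(40.3 + 378) = 36.42 kΩ.
Voltage divider with the loaded lower leg: V_out = 9.52 × 36.42/(23.5 + 36.42) = 9.52 × 0.6078 = 5.786 V.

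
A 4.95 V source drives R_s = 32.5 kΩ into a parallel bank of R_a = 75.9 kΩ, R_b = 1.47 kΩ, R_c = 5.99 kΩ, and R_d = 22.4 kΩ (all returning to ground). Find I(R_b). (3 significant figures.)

I ≈ 0.111 mA

Parallel bank: R_p = 1/(1/75.9 + 1/1.47 + 1/5.99 + 1/22.4) = 1.105 kΩ.
V_A by voltage divider: V_A = 4.95 × 1.105/(32.5 + 1.105) = 0.1628 V.
Branch current I = V_A/R_b = 0.1628/1.47 = 0.1107 mA.
(Check via current divider: I_total = 0.1473 mA; share G_k/ΣG = 0.7517 → same result.)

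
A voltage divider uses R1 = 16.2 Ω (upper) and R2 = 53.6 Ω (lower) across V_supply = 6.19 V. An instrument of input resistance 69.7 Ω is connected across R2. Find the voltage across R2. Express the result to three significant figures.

V_out ≈ 4.03 V

First combine the lower leg with the load: R2 ‖ R_L = 30.30 Ω.
Voltage divider with the loaded lower leg: V_out = 6.19 × 30.30/(16.2 + 30.30) = 6.19 × 0.6516 = 4.033 V.
(Unloaded it would be 4.75 V; the load pulls it down.)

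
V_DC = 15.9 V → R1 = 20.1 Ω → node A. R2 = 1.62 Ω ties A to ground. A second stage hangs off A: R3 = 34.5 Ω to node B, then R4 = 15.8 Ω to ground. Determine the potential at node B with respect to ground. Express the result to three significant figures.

V_B ≈ 0.362 V

Looking into the second stage from A: R3 + R4 = 50.30 Ω appears in parallel with R2.
R2 ‖ (R3+R4) = 1.569 Ω.
So V_A = 15.9 × 0.07243 = 1.152 V.
Then the unloaded second divider: V_B = V_A × R4/(R3+R4) = 1.152 × 0.3141 = 0.3617 V.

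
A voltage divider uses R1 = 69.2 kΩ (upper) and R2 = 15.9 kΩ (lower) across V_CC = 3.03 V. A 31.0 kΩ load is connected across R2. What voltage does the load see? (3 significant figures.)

V_out ≈ 0.400 V

The load sits in parallel with R2, giving an effective lower resistance R2' = R2·R_L/(R2+R_L) = 10.51 kΩ.
Now apply the divider: V_out = 3.03 × 0.1318 = 0.3995 V.
(Unloaded it would be 0.566 V; the load pulls it down.)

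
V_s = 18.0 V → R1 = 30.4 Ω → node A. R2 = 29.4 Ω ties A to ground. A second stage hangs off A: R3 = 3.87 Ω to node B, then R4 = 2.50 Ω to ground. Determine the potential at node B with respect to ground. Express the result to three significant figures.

V_B ≈ 1.04 V

Looking into the second stage from A: R3 + R4 = 6.370 Ω appears in parallel with R2.
Effective lower resistance at A: R2 ‖ 6.370 = 5.236 Ω.
First divider: V_A = V_s · 5.236/(30.4 + 5.236) = 2.645 V.
V_B = V_A × 0.3925 = 1.038 V.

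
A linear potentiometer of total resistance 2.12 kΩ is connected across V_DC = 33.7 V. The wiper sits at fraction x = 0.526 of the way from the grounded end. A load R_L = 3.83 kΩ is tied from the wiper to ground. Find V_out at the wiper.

Split the track: R_lower = x·R_p = 1.115 kΩ, R_upper = (1−x)·R_p = 1.005 kΩ.
(x·R_p) ‖ R_L = 0.8637 kΩ.
Then V_out = V_DC · 0.8637/(1.005 + 0.8637) = 15.58 V.

V_out ≈ 15.6 V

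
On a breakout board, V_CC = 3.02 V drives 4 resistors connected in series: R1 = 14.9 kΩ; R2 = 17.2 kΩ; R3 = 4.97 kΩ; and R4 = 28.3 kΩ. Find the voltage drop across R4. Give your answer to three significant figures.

Total series resistance ΣR = 14.9 + 17.2 + 4.97 + 28.3 = 65.37 kΩ.
Voltage divider: V = V_CC · (28.30 / 65.37) = 3.02 × 0.4329 = 1.307 V.

V ≈ 1.31 V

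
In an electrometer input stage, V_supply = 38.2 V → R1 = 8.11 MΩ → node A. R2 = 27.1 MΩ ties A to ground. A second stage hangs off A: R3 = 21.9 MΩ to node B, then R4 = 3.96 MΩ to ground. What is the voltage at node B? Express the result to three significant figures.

Node A sees R2 in parallel with the series input of stage 2, R3 + R4 = 25.86 MΩ.
R2 ‖ (R3+R4) = 13.23 MΩ.
First divider: V_A = V_supply · 13.23/(8.11 + 13.23) = 23.68 V.
Stage 2 is unloaded, so V_B = V_A · R4/(R3+R4) = 23.68 × 3.96/25.86 = 3.627 V.

V_B ≈ 3.63 V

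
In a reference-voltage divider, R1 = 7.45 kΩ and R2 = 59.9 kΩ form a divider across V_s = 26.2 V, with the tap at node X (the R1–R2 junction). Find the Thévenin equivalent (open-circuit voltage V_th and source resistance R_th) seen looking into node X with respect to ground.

V_th is the unloaded tap voltage: V_s · R2/(R1+R2) = 26.2 × 0.8894 = 23.30 V.
With V_s suppressed (replaced by a short), R_th = R1 ‖ R2 = (7.450 × 59.9)/(7.450 + 59.9) = 6.626 kΩ.

V_th ≈ 23.3 V, R_th ≈ 6.63 kΩ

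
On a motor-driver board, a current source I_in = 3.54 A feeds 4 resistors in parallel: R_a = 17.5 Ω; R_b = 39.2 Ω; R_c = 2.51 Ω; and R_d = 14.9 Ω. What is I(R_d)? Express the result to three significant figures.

Total conductance ΣG = 1/17.5 + 1/39.2 + 1/2.51 + 1/14.9 = 0.5482 (units of 1/Ω).
By the current-divider rule, I = I_in · G_k/ΣG = 3.54 × 0.1224 = 0.4334 A.

I ≈ 0.433 A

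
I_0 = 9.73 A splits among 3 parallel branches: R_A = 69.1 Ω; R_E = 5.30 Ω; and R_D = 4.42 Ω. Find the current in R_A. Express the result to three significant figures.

I ≈ 0.328 A

ΣG = 1/69.1 + 1/5.30 + 1/4.42 = 0.4294.
By the current-divider rule, I = I_0 · G_k/ΣG = 9.73 × 0.03370 = 0.3279 A.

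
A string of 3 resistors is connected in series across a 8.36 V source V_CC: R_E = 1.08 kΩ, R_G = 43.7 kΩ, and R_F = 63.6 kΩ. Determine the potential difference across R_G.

V ≈ 3.37 V

ΣR = 1.08 + 43.7 + 63.6 = 108.4 kΩ.
By the voltage-divider rule, V = 8.36 × 43.70/108.4 = 3.371 V.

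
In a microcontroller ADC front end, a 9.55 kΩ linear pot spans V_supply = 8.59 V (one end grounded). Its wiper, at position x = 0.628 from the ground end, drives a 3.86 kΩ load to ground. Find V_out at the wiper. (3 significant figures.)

Lower segment x·R_p = 5.997 kΩ; upper segment (1−x)·R_p = 3.553 kΩ.
Lower segment in parallel with the load: 5.997 ‖ 3.86 = 2.348 kΩ.
Loaded-divider output: V_out = 8.59 × 0.3980 = 3.419 V.
(Unloaded: V_out = x·V_supply = 5.39 V.)

V_out ≈ 3.42 V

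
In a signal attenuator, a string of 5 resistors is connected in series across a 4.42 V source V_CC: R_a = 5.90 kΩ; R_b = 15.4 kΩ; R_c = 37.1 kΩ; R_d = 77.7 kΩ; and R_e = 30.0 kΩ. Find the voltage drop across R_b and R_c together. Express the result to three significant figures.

Series total: ΣR = 5.90 + 15.4 + 37.1 + 77.7 + 30.0 = 166.1 kΩ.
R_{R_b..R_c} = 15.4 + 37.1 = 52.50 kΩ.
Voltage divider: V = V_CC · (52.50 / 166.1) = 4.42 × 0.3161 = 1.397 V.

V ≈ 1.40 V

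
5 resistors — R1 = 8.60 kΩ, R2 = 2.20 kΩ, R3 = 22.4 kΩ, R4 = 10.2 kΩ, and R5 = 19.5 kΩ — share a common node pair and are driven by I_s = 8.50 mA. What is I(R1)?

Total conductance ΣG = 1/8.60 + 1/2.20 + 1/22.4 + 1/10.2 + 1/19.5 = 0.7648 (units of 1/kΩ).
Current divider: I(R1) = I_s · G_k/ΣG = 8.50 × (0.1163/0.7648) = 8.50 × 0.1520 = 1.292 mA.

I ≈ 1.29 mA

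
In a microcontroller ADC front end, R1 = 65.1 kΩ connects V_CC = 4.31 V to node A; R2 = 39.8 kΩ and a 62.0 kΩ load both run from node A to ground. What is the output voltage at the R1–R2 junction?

V_out ≈ 1.17 V

First combine the lower leg with the load: R2 ‖ R_L = 24.24 kΩ.
Voltage divider with the loaded lower leg: V_out = 4.31 × 24.24/(65.1 + 24.24) = 4.31 × 0.2713 = 1.169 V.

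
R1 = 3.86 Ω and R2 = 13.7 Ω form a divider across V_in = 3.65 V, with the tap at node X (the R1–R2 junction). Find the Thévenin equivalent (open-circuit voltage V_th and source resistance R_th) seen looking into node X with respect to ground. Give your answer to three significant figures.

V_th ≈ 2.85 V, R_th ≈ 3.01 Ω

Open-circuit (no load on X): V_th = V_in · R2/(R1 + R2) = 3.65 × 13.7/(3.860 + 13.7) = 2.848 V.
With V_in suppressed (replaced by a short), R_th = R1 ‖ R2 = (3.860 × 13.7)/(3.860 + 13.7) = 3.012 Ω.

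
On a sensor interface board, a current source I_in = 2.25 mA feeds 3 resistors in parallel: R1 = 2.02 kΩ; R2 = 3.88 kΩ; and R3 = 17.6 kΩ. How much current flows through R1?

Total conductance ΣG = 1/2.02 + 1/3.88 + 1/17.6 = 0.8096 (units of 1/kΩ).
R1 takes the fraction G_k/ΣG = 0.4950/0.8096 = 0.6115, so I = 2.25 × 0.6115 = 1.376 mA.

I ≈ 1.38 mA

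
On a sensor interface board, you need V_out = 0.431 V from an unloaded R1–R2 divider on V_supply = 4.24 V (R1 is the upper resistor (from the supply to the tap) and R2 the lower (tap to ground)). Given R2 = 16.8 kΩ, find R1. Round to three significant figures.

R1 ≈ 148 kΩ

V_out/V_supply = R2/(R1+R2) = 0.1017.
R1 = R2·(1/k − 1) = 16.8 × 8.838 = 148.5 kΩ.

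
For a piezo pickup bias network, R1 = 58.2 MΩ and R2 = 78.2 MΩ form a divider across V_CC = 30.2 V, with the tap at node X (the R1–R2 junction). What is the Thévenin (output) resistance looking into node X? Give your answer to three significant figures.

Looking into X with the source shorted: R_th = R1·R2/(R1+R2) = 58.20 × 78.2/136.4 = 33.37 MΩ.

R_th ≈ 33.4 MΩ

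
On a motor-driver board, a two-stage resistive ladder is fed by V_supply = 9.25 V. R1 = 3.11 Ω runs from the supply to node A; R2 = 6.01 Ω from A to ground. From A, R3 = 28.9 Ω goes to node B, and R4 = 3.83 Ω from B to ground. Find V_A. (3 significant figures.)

V_A ≈ 5.74 V

The second stage (R3 + R4 = 32.73 Ω) loads node A in parallel with R2.
R2 ‖ (R3+R4) = 5.078 Ω.
V_A = 9.25 × 5.078/(3.11 + 5.078) = 5.736 V.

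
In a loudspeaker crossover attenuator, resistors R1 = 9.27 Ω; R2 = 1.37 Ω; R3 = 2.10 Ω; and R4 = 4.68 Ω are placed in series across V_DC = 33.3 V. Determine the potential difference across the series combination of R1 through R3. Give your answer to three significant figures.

V ≈ 24.4 V

Total series resistance ΣR = 9.27 + 1.37 + 2.10 + 4.68 = 17.42 Ω.
R_{R1..R3} = 9.27 + 1.37 + 2.10 = 12.74 Ω.
V = V_DC · R/ΣR = 33.3 × 0.7313 = 24.35 V.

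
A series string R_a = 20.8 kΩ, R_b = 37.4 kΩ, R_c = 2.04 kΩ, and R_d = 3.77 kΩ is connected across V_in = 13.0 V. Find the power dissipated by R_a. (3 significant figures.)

P ≈ 0.858 mW

The common current is I = 13.0/64.01 = 0.2031 mA.
P(R_a) = I²·R_a = (0.2031)² × 20.8 = 0.8579 mW.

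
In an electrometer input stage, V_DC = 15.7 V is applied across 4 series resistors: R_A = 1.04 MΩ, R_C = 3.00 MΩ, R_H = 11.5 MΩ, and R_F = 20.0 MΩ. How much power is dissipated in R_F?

P ≈ 3.90 µW

ΣR = 35.54 MΩ → I = 15.7/35.54 = 0.4418 µA.
P = I²R = 0.1951 × 20.0 = 3.903 µW.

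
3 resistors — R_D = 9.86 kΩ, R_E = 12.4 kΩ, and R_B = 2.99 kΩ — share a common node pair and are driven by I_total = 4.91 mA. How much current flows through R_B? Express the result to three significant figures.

I ≈ 3.18 mA

ΣG = 1/9.86 + 1/12.4 + 1/2.99 = 0.5165.
Current divider: I(R_B) = I_total · G_k/ΣG = 4.91 × (0.3344/0.5165) = 4.91 × 0.6475 = 3.179 mA.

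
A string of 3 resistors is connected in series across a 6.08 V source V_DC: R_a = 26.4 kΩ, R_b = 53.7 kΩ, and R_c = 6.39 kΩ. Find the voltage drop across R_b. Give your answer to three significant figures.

V ≈ 3.77 V

ΣR = 26.4 + 53.7 + 6.39 = 86.49 kΩ.
V = V_DC · R/ΣR = 6.08 × 0.6209 = 3.775 V.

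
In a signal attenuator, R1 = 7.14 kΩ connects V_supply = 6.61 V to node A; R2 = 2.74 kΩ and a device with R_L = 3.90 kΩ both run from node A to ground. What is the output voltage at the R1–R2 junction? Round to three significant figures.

The load sits in parallel with R2, giving an effective lower resistance R2' = R2·R_L/(R2+R_L) = 1.609 kΩ.
Then V_out = V_supply · R2'/(R1 + R2') = 6.61 × 1.609/8.749 = 1.216 V.

V_out ≈ 1.22 V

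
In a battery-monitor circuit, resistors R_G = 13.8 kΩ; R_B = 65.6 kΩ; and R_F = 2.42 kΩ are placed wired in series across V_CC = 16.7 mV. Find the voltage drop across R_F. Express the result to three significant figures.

Series total: ΣR = 13.8 + 65.6 + 2.42 = 81.82 kΩ.
V = V_CC · R/ΣR = 16.7 × 0.02958 = 0.4939 mV.

V ≈ 0.494 mV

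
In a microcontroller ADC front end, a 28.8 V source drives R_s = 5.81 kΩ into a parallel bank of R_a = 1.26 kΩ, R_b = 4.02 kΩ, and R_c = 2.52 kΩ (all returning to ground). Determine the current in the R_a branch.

I ≈ 2.44 mA

Combine the parallel branches: R_p = (1/1.26 + 1/4.02 + 1/2.52)⁻¹ = 0.6948 kΩ.
Node voltage V_A = V_DC · R_p/(R_s + R_p) = 28.8 × 0.1068 = 3.076 V.
I(R_a) = V_A / R_a = 3.076/1.26 = 2.441 mA.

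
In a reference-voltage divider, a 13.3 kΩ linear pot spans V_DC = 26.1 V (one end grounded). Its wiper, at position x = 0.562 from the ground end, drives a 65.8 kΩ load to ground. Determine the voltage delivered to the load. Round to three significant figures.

V_out ≈ 14.0 V

Lower segment x·R_p = 7.475 kΩ; upper segment (1−x)·R_p = 5.825 kΩ.
Lower segment in parallel with the load: 7.475 ‖ 65.8 = 6.712 kΩ.
Then V_out = V_DC · 6.712/(5.825 + 6.712) = 13.97 V.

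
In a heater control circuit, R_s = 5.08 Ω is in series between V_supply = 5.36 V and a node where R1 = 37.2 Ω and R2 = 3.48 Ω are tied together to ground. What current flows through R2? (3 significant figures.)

I ≈ 0.593 A

Equivalent of the parallel group: R_p = 3.182 Ω.
Node voltage V_A = V_supply · R_p/(R_s + R_p) = 5.36 × 0.3852 = 2.064 V.
Branch current I = V_A/R2 = 2.064/3.48 = 0.5932 A.
(Check via current divider: I_total = 0.6487 A; share G_k/ΣG = 0.9145 → same result.)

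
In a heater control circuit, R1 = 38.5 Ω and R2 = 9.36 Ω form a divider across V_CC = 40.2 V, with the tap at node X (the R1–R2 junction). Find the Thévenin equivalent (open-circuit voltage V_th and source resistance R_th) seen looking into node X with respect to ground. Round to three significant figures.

V_th is the unloaded tap voltage: V_CC · R2/(R1+R2) = 40.2 × 0.1956 = 7.862 V.
Looking into X with the source shorted: R_th = R1·R2/(R1+R2) = 38.50 × 9.36/47.86 = 7.529 Ω.

V_th ≈ 7.86 V, R_th ≈ 7.53 Ω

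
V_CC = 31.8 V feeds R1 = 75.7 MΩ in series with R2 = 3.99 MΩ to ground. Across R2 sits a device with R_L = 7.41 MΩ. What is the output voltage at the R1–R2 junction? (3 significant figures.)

The load sits in parallel with R2, giving an effective lower resistance R2' = R2·R_L/(R2+R_L) = 2.594 MΩ.
Then V_out = V_CC · R2'/(R1 + R2') = 31.8 × 2.594/78.29 = 1.053 V.

V_out ≈ 1.05 V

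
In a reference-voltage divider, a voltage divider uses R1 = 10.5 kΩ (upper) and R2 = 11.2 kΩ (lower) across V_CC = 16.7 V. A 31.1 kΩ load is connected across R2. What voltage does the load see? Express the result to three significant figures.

First combine the lower leg with the load: R2 ‖ R_L = 8.235 kΩ.
Voltage divider with the loaded lower leg: V_out = 16.7 × 8.235/(10.5 + 8.235) = 16.7 × 0.4395 = 7.340 V.

V_out ≈ 7.34 V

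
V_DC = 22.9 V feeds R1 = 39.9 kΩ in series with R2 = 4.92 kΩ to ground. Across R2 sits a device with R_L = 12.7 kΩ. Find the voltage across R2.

V_out ≈ 1.87 V

First combine the lower leg with the load: R2 ‖ R_L = 3.546 kΩ.
Now apply the divider: V_out = 22.9 × 0.08162 = 1.869 V.
(Unloaded it would be 2.51 V; the load pulls it down.)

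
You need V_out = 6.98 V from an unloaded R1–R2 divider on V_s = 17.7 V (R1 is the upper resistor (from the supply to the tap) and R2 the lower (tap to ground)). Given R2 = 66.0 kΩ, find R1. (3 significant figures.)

The divider ratio is R2/(R1+R2) = 6.98/17.7 = 0.3944.
R1 = R2·(1/k − 1) = 66.0 × 1.536 = 101.4 kΩ.

R1 ≈ 101 kΩ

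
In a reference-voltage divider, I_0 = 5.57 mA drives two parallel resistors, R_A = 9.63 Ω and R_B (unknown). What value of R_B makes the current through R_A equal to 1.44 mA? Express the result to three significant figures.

The fraction through R_A equals R_B/(R_A+R_B).
With f = 0.2585, R_B = R_A · f/(1−f) = 9.63 × 0.3487 = 3.358 Ω.

R_B ≈ 3.36 Ω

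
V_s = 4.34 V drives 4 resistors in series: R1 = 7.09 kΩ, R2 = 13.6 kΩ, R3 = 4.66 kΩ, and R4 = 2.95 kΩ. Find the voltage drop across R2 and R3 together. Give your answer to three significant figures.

V ≈ 2.80 V

ΣR = 7.09 + 13.6 + 4.66 + 2.95 = 28.30 kΩ.
R_{R2..R3} = 13.6 + 4.66 = 18.26 kΩ.
By the voltage-divider rule, V = 4.34 × 18.26/28.30 = 2.800 V.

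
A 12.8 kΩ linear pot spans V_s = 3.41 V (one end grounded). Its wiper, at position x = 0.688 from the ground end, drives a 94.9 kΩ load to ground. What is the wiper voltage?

Lower segment x·R_p = 8.806 kΩ; upper segment (1−x)·R_p = 3.994 kΩ.
R_L loads the lower segment: effective lower R = 8.059 kΩ.
Loaded-divider output: V_out = 3.41 × 0.6686 = 2.280 V.

V_out ≈ 2.28 V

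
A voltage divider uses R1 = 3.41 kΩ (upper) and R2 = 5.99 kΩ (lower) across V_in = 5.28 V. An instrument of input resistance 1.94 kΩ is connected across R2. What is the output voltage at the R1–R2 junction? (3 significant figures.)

The load sits in parallel with R2, giving an effective lower resistance R2' = R2·R_L/(R2+R_L) = 1.465 kΩ.
Now apply the divider: V_out = 5.28 × 0.3006 = 1.587 V.

V_out ≈ 1.59 V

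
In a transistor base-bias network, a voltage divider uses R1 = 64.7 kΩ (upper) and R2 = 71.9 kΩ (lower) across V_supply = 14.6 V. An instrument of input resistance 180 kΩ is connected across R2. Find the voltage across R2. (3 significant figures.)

V_out ≈ 6.46 V

First combine the lower leg with the load: R2 ‖ R_L = 51.38 kΩ.
Voltage divider with the loaded lower leg: V_out = 14.6 × 51.38/(64.7 + 51.38) = 14.6 × 0.4426 = 6.462 V.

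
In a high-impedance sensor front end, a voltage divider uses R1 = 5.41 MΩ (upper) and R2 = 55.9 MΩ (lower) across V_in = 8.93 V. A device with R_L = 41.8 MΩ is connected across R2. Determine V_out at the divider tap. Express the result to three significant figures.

V_out ≈ 7.28 V

First combine the lower leg with the load: R2 ‖ R_L = 23.92 MΩ.
Now apply the divider: V_out = 8.93 × 0.8155 = 7.283 V.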